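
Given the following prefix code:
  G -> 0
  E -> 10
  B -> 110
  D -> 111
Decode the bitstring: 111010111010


Decoding step by step:
Bits 111 -> D
Bits 0 -> G
Bits 10 -> E
Bits 111 -> D
Bits 0 -> G
Bits 10 -> E


Decoded message: DGEDGE


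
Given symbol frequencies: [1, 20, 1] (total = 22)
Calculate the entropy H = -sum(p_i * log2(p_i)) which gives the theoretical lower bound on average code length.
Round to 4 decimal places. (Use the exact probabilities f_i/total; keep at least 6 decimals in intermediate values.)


Per-symbol terms -p_i * log2(p_i) with p_i = f_i/22:
  p = 1/22 = 0.045455: log2(p) = -4.459432, -p*log2(p) = 0.202701
  p = 20/22 = 0.909091: log2(p) = -0.137504, -p*log2(p) = 0.125003
  p = 1/22 = 0.045455: log2(p) = -4.459432, -p*log2(p) = 0.202701
H = 0.202701 + 0.125003 + 0.202701 = 0.530405

H = 0.5304 bits/symbol


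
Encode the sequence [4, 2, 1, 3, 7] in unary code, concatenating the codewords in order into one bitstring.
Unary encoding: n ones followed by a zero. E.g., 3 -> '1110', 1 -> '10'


Encode each number as n ones followed by a terminating 0:
  4 -> 11110 (5 bits)
  2 -> 110 (3 bits)
  1 -> 10 (2 bits)
  3 -> 1110 (4 bits)
  7 -> 11111110 (8 bits)
Total length = 5 + 3 + 2 + 4 + 8 = 22 bits.

Unary([4, 2, 1, 3, 7]) = 1111011010111011111110 (22 bits)


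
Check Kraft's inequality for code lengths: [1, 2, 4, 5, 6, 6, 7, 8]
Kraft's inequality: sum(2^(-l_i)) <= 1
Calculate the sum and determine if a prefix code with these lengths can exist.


Sum = 2^(-1) + 2^(-2) + 2^(-4) + 2^(-5) + 2^(-6) + 2^(-6) + 2^(-7) + 2^(-8)
    = 0.5 + 0.25 + 0.0625 + 0.03125 + 0.015625 + 0.015625 + 0.0078125 + 0.00390625
    = 227/256 = 0.88671875
Since 0.88671875 <= 1, Kraft's inequality IS satisfied.
A prefix code with these lengths CAN exist.

Kraft sum = 0.88671875. Satisfied.


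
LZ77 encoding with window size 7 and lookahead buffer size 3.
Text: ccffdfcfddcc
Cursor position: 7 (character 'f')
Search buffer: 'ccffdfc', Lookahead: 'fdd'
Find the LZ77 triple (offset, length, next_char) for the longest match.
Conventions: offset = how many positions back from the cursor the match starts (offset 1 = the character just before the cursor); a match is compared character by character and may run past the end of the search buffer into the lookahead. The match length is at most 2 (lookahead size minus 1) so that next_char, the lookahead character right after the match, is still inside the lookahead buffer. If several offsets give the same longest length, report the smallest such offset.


Try each offset into the search buffer:
  offset=1 (pos 6, char 'c'): match length 0
  offset=2 (pos 5, char 'f'): match length 1
  offset=3 (pos 4, char 'd'): match length 0
  offset=4 (pos 3, char 'f'): match length 2
  offset=5 (pos 2, char 'f'): match length 1
  offset=6 (pos 1, char 'c'): match length 0
  offset=7 (pos 0, char 'c'): match length 0
Longest match has length 2 at offset 4.
next_char = character at position 7 + 2 = 9 -> 'd'

Best match: offset=4, length=2 (matching 'fd' starting at position 3)
LZ77 triple: (4, 2, 'd')


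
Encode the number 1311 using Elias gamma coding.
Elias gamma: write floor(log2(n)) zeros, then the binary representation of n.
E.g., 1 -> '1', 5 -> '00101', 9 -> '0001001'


num_bits = floor(log2(1311)) + 1 = 11
leading_zeros = num_bits - 1 = 10
binary(1311) = 10100011111

Elias gamma(1311) = '0000000000' + '10100011111' = 000000000010100011111 (21 bits)


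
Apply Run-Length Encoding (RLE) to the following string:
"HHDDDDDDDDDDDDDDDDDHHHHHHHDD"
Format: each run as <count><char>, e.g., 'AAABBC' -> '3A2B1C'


Scanning runs left to right:
  i=0: run of 'H' x 2 -> '2H'
  i=2: run of 'D' x 17 -> '17D'
  i=19: run of 'H' x 7 -> '7H'
  i=26: run of 'D' x 2 -> '2D'

RLE = 2H17D7H2D


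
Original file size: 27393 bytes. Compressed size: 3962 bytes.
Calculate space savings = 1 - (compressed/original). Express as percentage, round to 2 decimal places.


ratio = compressed/original = 3962/27393 = 0.144635
savings = 1 - ratio = 1 - 0.144635 = 0.855365
as a percentage: 0.855365 * 100 = 85.54%

Space savings = 1 - 3962/27393 = 85.54%


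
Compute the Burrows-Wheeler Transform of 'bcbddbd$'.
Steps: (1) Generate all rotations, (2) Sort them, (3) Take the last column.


Rotations (sorted):
  0: $bcbddbd -> last char: d
  1: bcbddbd$ -> last char: $
  2: bd$bcbdd -> last char: d
  3: bddbd$bc -> last char: c
  4: cbddbd$b -> last char: b
  5: d$bcbddb -> last char: b
  6: dbd$bcbd -> last char: d
  7: ddbd$bcb -> last char: b


BWT = d$dcbbdb


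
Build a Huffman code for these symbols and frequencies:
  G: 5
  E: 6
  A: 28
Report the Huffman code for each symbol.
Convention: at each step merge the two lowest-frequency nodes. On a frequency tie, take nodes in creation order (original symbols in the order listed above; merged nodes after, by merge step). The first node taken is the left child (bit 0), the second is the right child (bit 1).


Huffman tree construction:
Step 1: Merge G(5) + E(6) = 11
Step 2: Merge (G+E)(11) + A(28) = 39
Read each symbol's code off the tree from the root (left child = 0, right child = 1).

Codes:
  G: 00 (length 2)
  E: 01 (length 2)
  A: 1 (length 1)
Average code length: 50/39 = 1.2821 bits/symbol


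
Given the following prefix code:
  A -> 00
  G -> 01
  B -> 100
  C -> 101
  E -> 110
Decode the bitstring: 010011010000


Decoding step by step:
Bits 01 -> G
Bits 00 -> A
Bits 110 -> E
Bits 100 -> B
Bits 00 -> A


Decoded message: GAEBA


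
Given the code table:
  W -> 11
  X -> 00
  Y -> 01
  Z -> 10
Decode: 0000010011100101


Decoding:
00 -> X
00 -> X
01 -> Y
00 -> X
11 -> W
10 -> Z
01 -> Y
01 -> Y


Result: XXYXWZYY


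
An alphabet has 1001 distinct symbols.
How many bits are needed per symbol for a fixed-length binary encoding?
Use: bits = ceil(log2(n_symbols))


log2(1001) = 9.9672
Bracket: 2^9 = 512 < 1001 <= 2^10 = 1024
So ceil(log2(1001)) = 10

bits = ceil(log2(1001)) = ceil(9.9672) = 10 bits


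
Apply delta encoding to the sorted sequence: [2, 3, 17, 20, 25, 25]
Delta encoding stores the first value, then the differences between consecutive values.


First value: 2
Deltas:
  3 - 2 = 1
  17 - 3 = 14
  20 - 17 = 3
  25 - 20 = 5
  25 - 25 = 0


Delta encoded: [2, 1, 14, 3, 5, 0]


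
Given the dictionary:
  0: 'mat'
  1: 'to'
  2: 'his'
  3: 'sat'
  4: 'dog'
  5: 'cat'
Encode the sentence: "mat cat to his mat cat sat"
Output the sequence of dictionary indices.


Look up each word in the dictionary:
  'mat' -> 0
  'cat' -> 5
  'to' -> 1
  'his' -> 2
  'mat' -> 0
  'cat' -> 5
  'sat' -> 3

Encoded: [0, 5, 1, 2, 0, 5, 3]


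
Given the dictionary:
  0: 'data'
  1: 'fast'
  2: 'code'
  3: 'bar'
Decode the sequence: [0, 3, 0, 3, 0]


Look up each index in the dictionary:
  0 -> 'data'
  3 -> 'bar'
  0 -> 'data'
  3 -> 'bar'
  0 -> 'data'

Decoded: "data bar data bar data"


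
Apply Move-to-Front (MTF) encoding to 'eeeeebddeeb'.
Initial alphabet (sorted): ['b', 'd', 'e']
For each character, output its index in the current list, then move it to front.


MTF encoding:
'e': index 2 in ['b', 'd', 'e'] -> ['e', 'b', 'd']
'e': index 0 in ['e', 'b', 'd'] -> ['e', 'b', 'd']
'e': index 0 in ['e', 'b', 'd'] -> ['e', 'b', 'd']
'e': index 0 in ['e', 'b', 'd'] -> ['e', 'b', 'd']
'e': index 0 in ['e', 'b', 'd'] -> ['e', 'b', 'd']
'b': index 1 in ['e', 'b', 'd'] -> ['b', 'e', 'd']
'd': index 2 in ['b', 'e', 'd'] -> ['d', 'b', 'e']
'd': index 0 in ['d', 'b', 'e'] -> ['d', 'b', 'e']
'e': index 2 in ['d', 'b', 'e'] -> ['e', 'd', 'b']
'e': index 0 in ['e', 'd', 'b'] -> ['e', 'd', 'b']
'b': index 2 in ['e', 'd', 'b'] -> ['b', 'e', 'd']


Output: [2, 0, 0, 0, 0, 1, 2, 0, 2, 0, 2]


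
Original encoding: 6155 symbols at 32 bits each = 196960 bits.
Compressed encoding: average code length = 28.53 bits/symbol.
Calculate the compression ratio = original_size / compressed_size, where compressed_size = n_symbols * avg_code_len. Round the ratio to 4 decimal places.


original_size = n_symbols * orig_bits = 6155 * 32 = 196960 bits
compressed_size = n_symbols * avg_code_len = 6155 * 28.53 = 175602.15 bits
ratio = original_size / compressed_size = 196960 / 175602.15 = 1.1216

Compression ratio = 1.1216


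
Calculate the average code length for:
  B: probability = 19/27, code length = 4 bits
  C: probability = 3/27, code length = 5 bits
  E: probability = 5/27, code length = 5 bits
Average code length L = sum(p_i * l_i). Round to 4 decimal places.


Weighted contributions p_i * l_i:
  B: (19/27) * 4 = 76/27
  C: (3/27) * 5 = 15/27
  E: (5/27) * 5 = 25/27
Sum = (76 + 15 + 25)/27 = 116/27

L = 116/27 = 4.2963 bits/symbol


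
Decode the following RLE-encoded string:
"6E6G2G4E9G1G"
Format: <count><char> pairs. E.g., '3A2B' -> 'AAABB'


Expanding each <count><char> pair:
  6E -> 'EEEEEE'
  6G -> 'GGGGGG'
  2G -> 'GG'
  4E -> 'EEEE'
  9G -> 'GGGGGGGGG'
  1G -> 'G'

Decoded = EEEEEEGGGGGGGGEEEEGGGGGGGGGG


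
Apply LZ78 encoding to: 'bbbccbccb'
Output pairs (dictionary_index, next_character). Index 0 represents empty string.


LZ78 encoding steps:
Dictionary: {0: ''}
Step 1: w='' (idx 0), next='b' -> output (0, 'b'), add 'b' as idx 1
Step 2: w='b' (idx 1), next='b' -> output (1, 'b'), add 'bb' as idx 2
Step 3: w='' (idx 0), next='c' -> output (0, 'c'), add 'c' as idx 3
Step 4: w='c' (idx 3), next='b' -> output (3, 'b'), add 'cb' as idx 4
Step 5: w='c' (idx 3), next='c' -> output (3, 'c'), add 'cc' as idx 5
Step 6: w='b' (idx 1), end of input -> output (1, '')


Encoded: [(0, 'b'), (1, 'b'), (0, 'c'), (3, 'b'), (3, 'c'), (1, '')]


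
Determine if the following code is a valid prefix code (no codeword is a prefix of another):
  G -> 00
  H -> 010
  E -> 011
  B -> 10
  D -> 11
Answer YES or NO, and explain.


Checking each pair (does one codeword prefix another?):
  G='00' vs H='010': no prefix
  G='00' vs E='011': no prefix
  G='00' vs B='10': no prefix
  G='00' vs D='11': no prefix
  H='010' vs G='00': no prefix
  H='010' vs E='011': no prefix
  H='010' vs B='10': no prefix
  H='010' vs D='11': no prefix
  E='011' vs G='00': no prefix
  E='011' vs H='010': no prefix
  E='011' vs B='10': no prefix
  E='011' vs D='11': no prefix
  B='10' vs G='00': no prefix
  B='10' vs H='010': no prefix
  B='10' vs E='011': no prefix
  B='10' vs D='11': no prefix
  D='11' vs G='00': no prefix
  D='11' vs H='010': no prefix
  D='11' vs E='011': no prefix
  D='11' vs B='10': no prefix
No violation found over all pairs.

YES -- this is a valid prefix code. No codeword is a prefix of any other codeword.


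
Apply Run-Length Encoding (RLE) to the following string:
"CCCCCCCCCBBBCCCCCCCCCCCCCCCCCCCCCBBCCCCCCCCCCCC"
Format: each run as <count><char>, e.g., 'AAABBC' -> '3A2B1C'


Scanning runs left to right:
  i=0: run of 'C' x 9 -> '9C'
  i=9: run of 'B' x 3 -> '3B'
  i=12: run of 'C' x 21 -> '21C'
  i=33: run of 'B' x 2 -> '2B'
  i=35: run of 'C' x 12 -> '12C'

RLE = 9C3B21C2B12C


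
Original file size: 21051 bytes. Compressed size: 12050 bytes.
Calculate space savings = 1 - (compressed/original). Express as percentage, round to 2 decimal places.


ratio = compressed/original = 12050/21051 = 0.572419
savings = 1 - ratio = 1 - 0.572419 = 0.427581
as a percentage: 0.427581 * 100 = 42.76%

Space savings = 1 - 12050/21051 = 42.76%


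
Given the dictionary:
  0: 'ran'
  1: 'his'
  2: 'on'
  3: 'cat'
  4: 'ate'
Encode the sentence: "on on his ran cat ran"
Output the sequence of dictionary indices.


Look up each word in the dictionary:
  'on' -> 2
  'on' -> 2
  'his' -> 1
  'ran' -> 0
  'cat' -> 3
  'ran' -> 0

Encoded: [2, 2, 1, 0, 3, 0]


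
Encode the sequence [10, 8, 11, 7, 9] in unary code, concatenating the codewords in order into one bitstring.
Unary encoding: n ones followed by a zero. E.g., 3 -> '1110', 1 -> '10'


Encode each number as n ones followed by a terminating 0:
  10 -> 11111111110 (11 bits)
  8 -> 111111110 (9 bits)
  11 -> 111111111110 (12 bits)
  7 -> 11111110 (8 bits)
  9 -> 1111111110 (10 bits)
Total length = 11 + 9 + 12 + 8 + 10 = 50 bits.

Unary([10, 8, 11, 7, 9]) = 11111111110111111110111111111110111111101111111110 (50 bits)


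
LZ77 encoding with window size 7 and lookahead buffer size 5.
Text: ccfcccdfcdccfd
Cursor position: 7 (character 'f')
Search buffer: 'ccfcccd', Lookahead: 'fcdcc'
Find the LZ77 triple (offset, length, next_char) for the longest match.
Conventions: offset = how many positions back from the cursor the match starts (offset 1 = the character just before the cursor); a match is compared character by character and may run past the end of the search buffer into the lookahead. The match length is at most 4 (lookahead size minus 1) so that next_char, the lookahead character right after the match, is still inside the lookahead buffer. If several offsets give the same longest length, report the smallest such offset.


Try each offset into the search buffer:
  offset=1 (pos 6, char 'd'): match length 0
  offset=2 (pos 5, char 'c'): match length 0
  offset=3 (pos 4, char 'c'): match length 0
  offset=4 (pos 3, char 'c'): match length 0
  offset=5 (pos 2, char 'f'): match length 2
  offset=6 (pos 1, char 'c'): match length 0
  offset=7 (pos 0, char 'c'): match length 0
Longest match has length 2 at offset 5.
next_char = character at position 7 + 2 = 9 -> 'd'

Best match: offset=5, length=2 (matching 'fc' starting at position 2)
LZ77 triple: (5, 2, 'd')


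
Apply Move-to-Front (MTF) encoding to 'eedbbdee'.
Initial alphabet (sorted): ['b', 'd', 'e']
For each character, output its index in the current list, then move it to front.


MTF encoding:
'e': index 2 in ['b', 'd', 'e'] -> ['e', 'b', 'd']
'e': index 0 in ['e', 'b', 'd'] -> ['e', 'b', 'd']
'd': index 2 in ['e', 'b', 'd'] -> ['d', 'e', 'b']
'b': index 2 in ['d', 'e', 'b'] -> ['b', 'd', 'e']
'b': index 0 in ['b', 'd', 'e'] -> ['b', 'd', 'e']
'd': index 1 in ['b', 'd', 'e'] -> ['d', 'b', 'e']
'e': index 2 in ['d', 'b', 'e'] -> ['e', 'd', 'b']
'e': index 0 in ['e', 'd', 'b'] -> ['e', 'd', 'b']


Output: [2, 0, 2, 2, 0, 1, 2, 0]


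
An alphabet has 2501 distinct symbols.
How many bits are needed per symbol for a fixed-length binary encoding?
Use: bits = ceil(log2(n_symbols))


log2(2501) = 11.2883
Bracket: 2^11 = 2048 < 2501 <= 2^12 = 4096
So ceil(log2(2501)) = 12

bits = ceil(log2(2501)) = ceil(11.2883) = 12 bits


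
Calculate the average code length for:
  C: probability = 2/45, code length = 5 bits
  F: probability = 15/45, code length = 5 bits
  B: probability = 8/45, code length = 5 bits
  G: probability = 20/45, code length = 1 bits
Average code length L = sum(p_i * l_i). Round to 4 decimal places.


Weighted contributions p_i * l_i:
  C: (2/45) * 5 = 10/45
  F: (15/45) * 5 = 75/45
  B: (8/45) * 5 = 40/45
  G: (20/45) * 1 = 20/45
Sum = (10 + 75 + 40 + 20)/45 = 145/45

L = 145/45 = 3.2222 bits/symbol


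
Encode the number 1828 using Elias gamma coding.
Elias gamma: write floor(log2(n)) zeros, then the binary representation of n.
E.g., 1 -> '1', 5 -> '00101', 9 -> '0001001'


num_bits = floor(log2(1828)) + 1 = 11
leading_zeros = num_bits - 1 = 10
binary(1828) = 11100100100

Elias gamma(1828) = '0000000000' + '11100100100' = 000000000011100100100 (21 bits)


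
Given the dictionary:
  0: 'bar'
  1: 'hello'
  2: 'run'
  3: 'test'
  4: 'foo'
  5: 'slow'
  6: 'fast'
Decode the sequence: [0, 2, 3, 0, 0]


Look up each index in the dictionary:
  0 -> 'bar'
  2 -> 'run'
  3 -> 'test'
  0 -> 'bar'
  0 -> 'bar'

Decoded: "bar run test bar bar"


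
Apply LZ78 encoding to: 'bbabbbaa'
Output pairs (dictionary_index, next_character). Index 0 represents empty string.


LZ78 encoding steps:
Dictionary: {0: ''}
Step 1: w='' (idx 0), next='b' -> output (0, 'b'), add 'b' as idx 1
Step 2: w='b' (idx 1), next='a' -> output (1, 'a'), add 'ba' as idx 2
Step 3: w='b' (idx 1), next='b' -> output (1, 'b'), add 'bb' as idx 3
Step 4: w='ba' (idx 2), next='a' -> output (2, 'a'), add 'baa' as idx 4


Encoded: [(0, 'b'), (1, 'a'), (1, 'b'), (2, 'a')]


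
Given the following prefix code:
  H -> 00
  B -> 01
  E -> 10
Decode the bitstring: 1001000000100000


Decoding step by step:
Bits 10 -> E
Bits 01 -> B
Bits 00 -> H
Bits 00 -> H
Bits 00 -> H
Bits 10 -> E
Bits 00 -> H
Bits 00 -> H


Decoded message: EBHHHEHH


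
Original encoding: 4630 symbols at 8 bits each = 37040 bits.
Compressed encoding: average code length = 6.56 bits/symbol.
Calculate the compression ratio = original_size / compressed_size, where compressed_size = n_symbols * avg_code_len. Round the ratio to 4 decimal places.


original_size = n_symbols * orig_bits = 4630 * 8 = 37040 bits
compressed_size = n_symbols * avg_code_len = 4630 * 6.56 = 30372.8 bits
ratio = original_size / compressed_size = 37040 / 30372.8 = 1.2195

Compression ratio = 1.2195


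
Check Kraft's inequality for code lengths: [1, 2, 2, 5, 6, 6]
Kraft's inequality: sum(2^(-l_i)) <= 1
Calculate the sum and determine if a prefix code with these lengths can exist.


Sum = 2^(-1) + 2^(-2) + 2^(-2) + 2^(-5) + 2^(-6) + 2^(-6)
    = 0.5 + 0.25 + 0.25 + 0.03125 + 0.015625 + 0.015625
    = 68/64 = 1.0625
Since 1.0625 > 1, Kraft's inequality is NOT satisfied.
A prefix code with these lengths CANNOT exist.

Kraft sum = 1.0625. Not satisfied.


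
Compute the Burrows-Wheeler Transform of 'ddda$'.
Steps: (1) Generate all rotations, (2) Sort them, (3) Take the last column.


Rotations (sorted):
  0: $ddda -> last char: a
  1: a$ddd -> last char: d
  2: da$dd -> last char: d
  3: dda$d -> last char: d
  4: ddda$ -> last char: $


BWT = addd$


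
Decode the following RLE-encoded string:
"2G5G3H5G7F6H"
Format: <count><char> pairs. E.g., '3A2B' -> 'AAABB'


Expanding each <count><char> pair:
  2G -> 'GG'
  5G -> 'GGGGG'
  3H -> 'HHH'
  5G -> 'GGGGG'
  7F -> 'FFFFFFF'
  6H -> 'HHHHHH'

Decoded = GGGGGGGHHHGGGGGFFFFFFFHHHHHH


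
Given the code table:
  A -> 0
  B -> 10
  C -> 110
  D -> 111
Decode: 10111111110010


Decoding:
10 -> B
111 -> D
111 -> D
110 -> C
0 -> A
10 -> B


Result: BDDCAB


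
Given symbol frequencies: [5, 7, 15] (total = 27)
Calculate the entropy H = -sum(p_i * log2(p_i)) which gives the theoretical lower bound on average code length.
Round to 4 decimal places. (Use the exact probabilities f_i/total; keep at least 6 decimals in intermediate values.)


Per-symbol terms -p_i * log2(p_i) with p_i = f_i/27:
  p = 5/27 = 0.185185: log2(p) = -2.432959, -p*log2(p) = 0.450548
  p = 7/27 = 0.259259: log2(p) = -1.947533, -p*log2(p) = 0.504916
  p = 15/27 = 0.555556: log2(p) = -0.847997, -p*log2(p) = 0.471109
H = 0.450548 + 0.504916 + 0.471109 = 1.426573

H = 1.4266 bits/symbol


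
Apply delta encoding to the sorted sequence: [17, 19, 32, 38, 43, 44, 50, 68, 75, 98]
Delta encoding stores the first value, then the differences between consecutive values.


First value: 17
Deltas:
  19 - 17 = 2
  32 - 19 = 13
  38 - 32 = 6
  43 - 38 = 5
  44 - 43 = 1
  50 - 44 = 6
  68 - 50 = 18
  75 - 68 = 7
  98 - 75 = 23


Delta encoded: [17, 2, 13, 6, 5, 1, 6, 18, 7, 23]


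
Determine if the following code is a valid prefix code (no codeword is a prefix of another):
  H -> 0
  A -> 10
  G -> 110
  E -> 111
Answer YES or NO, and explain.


Checking each pair (does one codeword prefix another?):
  H='0' vs A='10': no prefix
  H='0' vs G='110': no prefix
  H='0' vs E='111': no prefix
  A='10' vs H='0': no prefix
  A='10' vs G='110': no prefix
  A='10' vs E='111': no prefix
  G='110' vs H='0': no prefix
  G='110' vs A='10': no prefix
  G='110' vs E='111': no prefix
  E='111' vs H='0': no prefix
  E='111' vs A='10': no prefix
  E='111' vs G='110': no prefix
No violation found over all pairs.

YES -- this is a valid prefix code. No codeword is a prefix of any other codeword.


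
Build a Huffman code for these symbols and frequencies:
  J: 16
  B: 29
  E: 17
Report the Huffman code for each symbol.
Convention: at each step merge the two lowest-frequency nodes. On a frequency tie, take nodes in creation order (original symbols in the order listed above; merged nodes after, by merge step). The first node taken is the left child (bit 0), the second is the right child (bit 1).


Huffman tree construction:
Step 1: Merge J(16) + E(17) = 33
Step 2: Merge B(29) + (J+E)(33) = 62
Read each symbol's code off the tree from the root (left child = 0, right child = 1).

Codes:
  J: 10 (length 2)
  B: 0 (length 1)
  E: 11 (length 2)
Average code length: 95/62 = 1.5323 bits/symbol


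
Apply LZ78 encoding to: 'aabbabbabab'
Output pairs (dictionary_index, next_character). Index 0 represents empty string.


LZ78 encoding steps:
Dictionary: {0: ''}
Step 1: w='' (idx 0), next='a' -> output (0, 'a'), add 'a' as idx 1
Step 2: w='a' (idx 1), next='b' -> output (1, 'b'), add 'ab' as idx 2
Step 3: w='' (idx 0), next='b' -> output (0, 'b'), add 'b' as idx 3
Step 4: w='ab' (idx 2), next='b' -> output (2, 'b'), add 'abb' as idx 4
Step 5: w='ab' (idx 2), next='a' -> output (2, 'a'), add 'aba' as idx 5
Step 6: w='b' (idx 3), end of input -> output (3, '')


Encoded: [(0, 'a'), (1, 'b'), (0, 'b'), (2, 'b'), (2, 'a'), (3, '')]


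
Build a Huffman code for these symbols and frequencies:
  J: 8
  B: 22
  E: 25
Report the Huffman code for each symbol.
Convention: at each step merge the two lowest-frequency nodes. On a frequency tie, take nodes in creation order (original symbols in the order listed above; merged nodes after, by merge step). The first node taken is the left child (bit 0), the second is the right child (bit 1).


Huffman tree construction:
Step 1: Merge J(8) + B(22) = 30
Step 2: Merge E(25) + (J+B)(30) = 55
Read each symbol's code off the tree from the root (left child = 0, right child = 1).

Codes:
  J: 10 (length 2)
  B: 11 (length 2)
  E: 0 (length 1)
Average code length: 85/55 = 1.5455 bits/symbol


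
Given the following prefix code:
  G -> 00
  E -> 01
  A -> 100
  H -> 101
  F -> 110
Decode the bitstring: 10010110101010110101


Decoding step by step:
Bits 100 -> A
Bits 101 -> H
Bits 101 -> H
Bits 01 -> E
Bits 01 -> E
Bits 01 -> E
Bits 101 -> H
Bits 01 -> E


Decoded message: AHHEEEHE


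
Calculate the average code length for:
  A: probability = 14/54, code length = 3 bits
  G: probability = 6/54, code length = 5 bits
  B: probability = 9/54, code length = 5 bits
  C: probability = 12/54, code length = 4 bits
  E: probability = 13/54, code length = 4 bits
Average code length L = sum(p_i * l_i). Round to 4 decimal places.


Weighted contributions p_i * l_i:
  A: (14/54) * 3 = 42/54
  G: (6/54) * 5 = 30/54
  B: (9/54) * 5 = 45/54
  C: (12/54) * 4 = 48/54
  E: (13/54) * 4 = 52/54
Sum = (42 + 30 + 45 + 48 + 52)/54 = 217/54

L = 217/54 = 4.0185 bits/symbol


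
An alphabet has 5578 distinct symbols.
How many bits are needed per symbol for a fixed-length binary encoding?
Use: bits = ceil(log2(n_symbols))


log2(5578) = 12.4455
Bracket: 2^12 = 4096 < 5578 <= 2^13 = 8192
So ceil(log2(5578)) = 13

bits = ceil(log2(5578)) = ceil(12.4455) = 13 bits


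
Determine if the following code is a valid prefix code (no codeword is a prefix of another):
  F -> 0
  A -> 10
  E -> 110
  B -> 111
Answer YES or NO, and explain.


Checking each pair (does one codeword prefix another?):
  F='0' vs A='10': no prefix
  F='0' vs E='110': no prefix
  F='0' vs B='111': no prefix
  A='10' vs F='0': no prefix
  A='10' vs E='110': no prefix
  A='10' vs B='111': no prefix
  E='110' vs F='0': no prefix
  E='110' vs A='10': no prefix
  E='110' vs B='111': no prefix
  B='111' vs F='0': no prefix
  B='111' vs A='10': no prefix
  B='111' vs E='110': no prefix
No violation found over all pairs.

YES -- this is a valid prefix code. No codeword is a prefix of any other codeword.


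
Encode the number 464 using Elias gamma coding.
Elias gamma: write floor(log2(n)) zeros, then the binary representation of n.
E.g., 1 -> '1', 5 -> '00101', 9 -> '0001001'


num_bits = floor(log2(464)) + 1 = 9
leading_zeros = num_bits - 1 = 8
binary(464) = 111010000

Elias gamma(464) = '00000000' + '111010000' = 00000000111010000 (17 bits)


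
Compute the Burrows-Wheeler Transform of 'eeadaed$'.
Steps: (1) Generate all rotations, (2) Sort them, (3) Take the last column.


Rotations (sorted):
  0: $eeadaed -> last char: d
  1: adaed$ee -> last char: e
  2: aed$eead -> last char: d
  3: d$eeadae -> last char: e
  4: daed$eea -> last char: a
  5: eadaed$e -> last char: e
  6: ed$eeada -> last char: a
  7: eeadaed$ -> last char: $


BWT = dedeaea$


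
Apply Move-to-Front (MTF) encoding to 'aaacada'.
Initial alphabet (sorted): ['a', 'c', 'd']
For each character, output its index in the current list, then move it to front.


MTF encoding:
'a': index 0 in ['a', 'c', 'd'] -> ['a', 'c', 'd']
'a': index 0 in ['a', 'c', 'd'] -> ['a', 'c', 'd']
'a': index 0 in ['a', 'c', 'd'] -> ['a', 'c', 'd']
'c': index 1 in ['a', 'c', 'd'] -> ['c', 'a', 'd']
'a': index 1 in ['c', 'a', 'd'] -> ['a', 'c', 'd']
'd': index 2 in ['a', 'c', 'd'] -> ['d', 'a', 'c']
'a': index 1 in ['d', 'a', 'c'] -> ['a', 'd', 'c']


Output: [0, 0, 0, 1, 1, 2, 1]


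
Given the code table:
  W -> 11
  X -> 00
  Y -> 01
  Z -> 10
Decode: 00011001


Decoding:
00 -> X
01 -> Y
10 -> Z
01 -> Y


Result: XYZY


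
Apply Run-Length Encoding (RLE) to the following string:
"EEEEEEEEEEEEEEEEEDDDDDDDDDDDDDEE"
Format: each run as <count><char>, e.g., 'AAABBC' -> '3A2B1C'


Scanning runs left to right:
  i=0: run of 'E' x 17 -> '17E'
  i=17: run of 'D' x 13 -> '13D'
  i=30: run of 'E' x 2 -> '2E'

RLE = 17E13D2E


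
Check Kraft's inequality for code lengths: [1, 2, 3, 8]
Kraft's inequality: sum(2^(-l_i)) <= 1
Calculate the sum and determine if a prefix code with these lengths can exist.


Sum = 2^(-1) + 2^(-2) + 2^(-3) + 2^(-8)
    = 0.5 + 0.25 + 0.125 + 0.00390625
    = 225/256 = 0.87890625
Since 0.87890625 <= 1, Kraft's inequality IS satisfied.
A prefix code with these lengths CAN exist.

Kraft sum = 0.87890625. Satisfied.


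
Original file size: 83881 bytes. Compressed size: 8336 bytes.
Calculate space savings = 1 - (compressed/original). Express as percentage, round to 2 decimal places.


ratio = compressed/original = 8336/83881 = 0.099379
savings = 1 - ratio = 1 - 0.099379 = 0.900621
as a percentage: 0.900621 * 100 = 90.06%

Space savings = 1 - 8336/83881 = 90.06%


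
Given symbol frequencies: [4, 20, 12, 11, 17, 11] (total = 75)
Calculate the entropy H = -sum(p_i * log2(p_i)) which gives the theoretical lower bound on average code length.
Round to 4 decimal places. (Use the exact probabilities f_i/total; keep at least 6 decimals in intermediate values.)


Per-symbol terms -p_i * log2(p_i) with p_i = f_i/75:
  p = 4/75 = 0.053333: log2(p) = -4.228819, -p*log2(p) = 0.225537
  p = 20/75 = 0.266667: log2(p) = -1.906891, -p*log2(p) = 0.508504
  p = 12/75 = 0.160000: log2(p) = -2.643856, -p*log2(p) = 0.423017
  p = 11/75 = 0.146667: log2(p) = -2.769387, -p*log2(p) = 0.406177
  p = 17/75 = 0.226667: log2(p) = -2.141356, -p*log2(p) = 0.485374
  p = 11/75 = 0.146667: log2(p) = -2.769387, -p*log2(p) = 0.406177
H = 0.225537 + 0.508504 + 0.423017 + 0.406177 + 0.485374 + 0.406177 = 2.454786

H = 2.4548 bits/symbol


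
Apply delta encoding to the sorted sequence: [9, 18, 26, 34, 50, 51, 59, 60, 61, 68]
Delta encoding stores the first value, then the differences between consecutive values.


First value: 9
Deltas:
  18 - 9 = 9
  26 - 18 = 8
  34 - 26 = 8
  50 - 34 = 16
  51 - 50 = 1
  59 - 51 = 8
  60 - 59 = 1
  61 - 60 = 1
  68 - 61 = 7


Delta encoded: [9, 9, 8, 8, 16, 1, 8, 1, 1, 7]


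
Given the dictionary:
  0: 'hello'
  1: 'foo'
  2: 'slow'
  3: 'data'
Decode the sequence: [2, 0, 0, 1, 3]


Look up each index in the dictionary:
  2 -> 'slow'
  0 -> 'hello'
  0 -> 'hello'
  1 -> 'foo'
  3 -> 'data'

Decoded: "slow hello hello foo data"


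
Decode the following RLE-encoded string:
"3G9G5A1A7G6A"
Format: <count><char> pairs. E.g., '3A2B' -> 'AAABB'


Expanding each <count><char> pair:
  3G -> 'GGG'
  9G -> 'GGGGGGGGG'
  5A -> 'AAAAA'
  1A -> 'A'
  7G -> 'GGGGGGG'
  6A -> 'AAAAAA'

Decoded = GGGGGGGGGGGGAAAAAAGGGGGGGAAAAAA


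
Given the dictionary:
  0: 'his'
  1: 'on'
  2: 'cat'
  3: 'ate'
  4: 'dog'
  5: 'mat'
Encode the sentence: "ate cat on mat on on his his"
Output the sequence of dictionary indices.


Look up each word in the dictionary:
  'ate' -> 3
  'cat' -> 2
  'on' -> 1
  'mat' -> 5
  'on' -> 1
  'on' -> 1
  'his' -> 0
  'his' -> 0

Encoded: [3, 2, 1, 5, 1, 1, 0, 0]


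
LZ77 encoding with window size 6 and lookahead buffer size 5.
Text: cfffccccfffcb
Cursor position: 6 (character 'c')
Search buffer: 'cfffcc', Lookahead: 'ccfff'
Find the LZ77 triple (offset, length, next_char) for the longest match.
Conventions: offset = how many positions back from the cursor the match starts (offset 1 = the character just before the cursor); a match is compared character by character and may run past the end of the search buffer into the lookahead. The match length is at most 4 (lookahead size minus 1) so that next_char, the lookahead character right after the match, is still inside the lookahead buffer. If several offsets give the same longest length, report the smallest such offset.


Try each offset into the search buffer:
  offset=1 (pos 5, char 'c'): match length 2
  offset=2 (pos 4, char 'c'): match length 2
  offset=3 (pos 3, char 'f'): match length 0
  offset=4 (pos 2, char 'f'): match length 0
  offset=5 (pos 1, char 'f'): match length 0
  offset=6 (pos 0, char 'c'): match length 1
Longest match has length 2, found at offsets 1, 2; take the smallest, offset 1.
next_char = character at position 6 + 2 = 8 -> 'f'

Best match: offset=1, length=2 (matching 'cc' starting at position 5)
LZ77 triple: (1, 2, 'f')


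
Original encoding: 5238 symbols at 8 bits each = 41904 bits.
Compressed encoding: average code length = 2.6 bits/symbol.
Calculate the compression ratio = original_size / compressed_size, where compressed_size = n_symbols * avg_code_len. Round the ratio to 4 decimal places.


original_size = n_symbols * orig_bits = 5238 * 8 = 41904 bits
compressed_size = n_symbols * avg_code_len = 5238 * 2.6 = 13618.8 bits
ratio = original_size / compressed_size = 41904 / 13618.8 = 3.0769

Compression ratio = 3.0769


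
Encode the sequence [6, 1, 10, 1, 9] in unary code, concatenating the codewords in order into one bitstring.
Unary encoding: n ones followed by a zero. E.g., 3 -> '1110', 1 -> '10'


Encode each number as n ones followed by a terminating 0:
  6 -> 1111110 (7 bits)
  1 -> 10 (2 bits)
  10 -> 11111111110 (11 bits)
  1 -> 10 (2 bits)
  9 -> 1111111110 (10 bits)
Total length = 7 + 2 + 11 + 2 + 10 = 32 bits.

Unary([6, 1, 10, 1, 9]) = 11111101011111111110101111111110 (32 bits)


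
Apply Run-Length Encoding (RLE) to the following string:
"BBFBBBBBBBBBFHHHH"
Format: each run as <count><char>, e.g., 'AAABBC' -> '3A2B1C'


Scanning runs left to right:
  i=0: run of 'B' x 2 -> '2B'
  i=2: run of 'F' x 1 -> '1F'
  i=3: run of 'B' x 9 -> '9B'
  i=12: run of 'F' x 1 -> '1F'
  i=13: run of 'H' x 4 -> '4H'

RLE = 2B1F9B1F4H


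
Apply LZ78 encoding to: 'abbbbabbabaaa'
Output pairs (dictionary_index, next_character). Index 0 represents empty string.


LZ78 encoding steps:
Dictionary: {0: ''}
Step 1: w='' (idx 0), next='a' -> output (0, 'a'), add 'a' as idx 1
Step 2: w='' (idx 0), next='b' -> output (0, 'b'), add 'b' as idx 2
Step 3: w='b' (idx 2), next='b' -> output (2, 'b'), add 'bb' as idx 3
Step 4: w='b' (idx 2), next='a' -> output (2, 'a'), add 'ba' as idx 4
Step 5: w='bb' (idx 3), next='a' -> output (3, 'a'), add 'bba' as idx 5
Step 6: w='ba' (idx 4), next='a' -> output (4, 'a'), add 'baa' as idx 6
Step 7: w='a' (idx 1), end of input -> output (1, '')


Encoded: [(0, 'a'), (0, 'b'), (2, 'b'), (2, 'a'), (3, 'a'), (4, 'a'), (1, '')]


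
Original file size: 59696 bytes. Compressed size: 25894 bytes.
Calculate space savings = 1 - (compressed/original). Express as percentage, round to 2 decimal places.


ratio = compressed/original = 25894/59696 = 0.433764
savings = 1 - ratio = 1 - 0.433764 = 0.566236
as a percentage: 0.566236 * 100 = 56.62%

Space savings = 1 - 25894/59696 = 56.62%


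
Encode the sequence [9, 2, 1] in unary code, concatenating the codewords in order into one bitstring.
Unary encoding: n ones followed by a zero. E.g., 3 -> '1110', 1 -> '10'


Encode each number as n ones followed by a terminating 0:
  9 -> 1111111110 (10 bits)
  2 -> 110 (3 bits)
  1 -> 10 (2 bits)
Total length = 10 + 3 + 2 = 15 bits.

Unary([9, 2, 1]) = 111111111011010 (15 bits)


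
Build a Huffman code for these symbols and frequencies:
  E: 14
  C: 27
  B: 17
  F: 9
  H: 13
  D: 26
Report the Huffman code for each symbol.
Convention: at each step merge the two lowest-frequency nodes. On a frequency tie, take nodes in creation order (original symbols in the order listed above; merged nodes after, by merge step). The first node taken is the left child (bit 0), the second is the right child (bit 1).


Huffman tree construction:
Step 1: Merge F(9) + H(13) = 22
Step 2: Merge E(14) + B(17) = 31
Step 3: Merge (F+H)(22) + D(26) = 48
Step 4: Merge C(27) + (E+B)(31) = 58
Step 5: Merge ((F+H)+D)(48) + (C+(E+B))(58) = 106
Read each symbol's code off the tree from the root (left child = 0, right child = 1).

Codes:
  E: 110 (length 3)
  C: 10 (length 2)
  B: 111 (length 3)
  F: 000 (length 3)
  H: 001 (length 3)
  D: 01 (length 2)
Average code length: 265/106 = 2.5000 bits/symbol


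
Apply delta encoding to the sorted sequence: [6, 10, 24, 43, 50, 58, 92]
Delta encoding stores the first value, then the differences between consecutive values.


First value: 6
Deltas:
  10 - 6 = 4
  24 - 10 = 14
  43 - 24 = 19
  50 - 43 = 7
  58 - 50 = 8
  92 - 58 = 34


Delta encoded: [6, 4, 14, 19, 7, 8, 34]


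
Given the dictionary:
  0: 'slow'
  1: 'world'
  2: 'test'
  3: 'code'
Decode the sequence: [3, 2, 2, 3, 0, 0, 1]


Look up each index in the dictionary:
  3 -> 'code'
  2 -> 'test'
  2 -> 'test'
  3 -> 'code'
  0 -> 'slow'
  0 -> 'slow'
  1 -> 'world'

Decoded: "code test test code slow slow world"


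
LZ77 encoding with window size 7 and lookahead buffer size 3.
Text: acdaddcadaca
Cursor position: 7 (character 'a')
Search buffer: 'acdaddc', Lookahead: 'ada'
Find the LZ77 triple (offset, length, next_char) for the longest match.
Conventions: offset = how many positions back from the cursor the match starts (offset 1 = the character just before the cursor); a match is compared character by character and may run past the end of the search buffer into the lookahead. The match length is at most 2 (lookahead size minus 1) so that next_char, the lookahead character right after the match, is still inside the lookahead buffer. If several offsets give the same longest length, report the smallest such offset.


Try each offset into the search buffer:
  offset=1 (pos 6, char 'c'): match length 0
  offset=2 (pos 5, char 'd'): match length 0
  offset=3 (pos 4, char 'd'): match length 0
  offset=4 (pos 3, char 'a'): match length 2
  offset=5 (pos 2, char 'd'): match length 0
  offset=6 (pos 1, char 'c'): match length 0
  offset=7 (pos 0, char 'a'): match length 1
Longest match has length 2 at offset 4.
next_char = character at position 7 + 2 = 9 -> 'a'

Best match: offset=4, length=2 (matching 'ad' starting at position 3)
LZ77 triple: (4, 2, 'a')


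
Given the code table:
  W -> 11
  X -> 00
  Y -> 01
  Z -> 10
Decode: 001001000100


Decoding:
00 -> X
10 -> Z
01 -> Y
00 -> X
01 -> Y
00 -> X


Result: XZYXYX


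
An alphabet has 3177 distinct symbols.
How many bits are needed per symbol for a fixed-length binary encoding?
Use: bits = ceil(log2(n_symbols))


log2(3177) = 11.6334
Bracket: 2^11 = 2048 < 3177 <= 2^12 = 4096
So ceil(log2(3177)) = 12

bits = ceil(log2(3177)) = ceil(11.6334) = 12 bits


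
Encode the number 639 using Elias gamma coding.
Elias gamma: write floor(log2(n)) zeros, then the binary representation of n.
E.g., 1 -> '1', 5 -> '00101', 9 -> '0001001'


num_bits = floor(log2(639)) + 1 = 10
leading_zeros = num_bits - 1 = 9
binary(639) = 1001111111

Elias gamma(639) = '000000000' + '1001111111' = 0000000001001111111 (19 bits)


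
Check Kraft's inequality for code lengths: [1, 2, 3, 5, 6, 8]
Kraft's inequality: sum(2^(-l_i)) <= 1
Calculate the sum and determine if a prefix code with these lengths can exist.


Sum = 2^(-1) + 2^(-2) + 2^(-3) + 2^(-5) + 2^(-6) + 2^(-8)
    = 0.5 + 0.25 + 0.125 + 0.03125 + 0.015625 + 0.00390625
    = 237/256 = 0.92578125
Since 0.92578125 <= 1, Kraft's inequality IS satisfied.
A prefix code with these lengths CAN exist.

Kraft sum = 0.92578125. Satisfied.


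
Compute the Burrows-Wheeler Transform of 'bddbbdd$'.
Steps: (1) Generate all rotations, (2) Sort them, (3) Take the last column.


Rotations (sorted):
  0: $bddbbdd -> last char: d
  1: bbdd$bdd -> last char: d
  2: bdd$bddb -> last char: b
  3: bddbbdd$ -> last char: $
  4: d$bddbbd -> last char: d
  5: dbbdd$bd -> last char: d
  6: dd$bddbb -> last char: b
  7: ddbbdd$b -> last char: b


BWT = ddb$ddbb


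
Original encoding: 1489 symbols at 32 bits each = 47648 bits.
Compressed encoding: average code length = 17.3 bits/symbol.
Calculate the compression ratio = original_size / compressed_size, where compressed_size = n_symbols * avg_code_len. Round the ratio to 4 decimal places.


original_size = n_symbols * orig_bits = 1489 * 32 = 47648 bits
compressed_size = n_symbols * avg_code_len = 1489 * 17.3 = 25759.7 bits
ratio = original_size / compressed_size = 47648 / 25759.7 = 1.8497

Compression ratio = 1.8497


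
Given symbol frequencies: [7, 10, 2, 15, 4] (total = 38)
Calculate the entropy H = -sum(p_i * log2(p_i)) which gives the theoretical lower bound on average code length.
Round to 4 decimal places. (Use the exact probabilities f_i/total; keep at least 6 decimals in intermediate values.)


Per-symbol terms -p_i * log2(p_i) with p_i = f_i/38:
  p = 7/38 = 0.184211: log2(p) = -2.440573, -p*log2(p) = 0.449579
  p = 10/38 = 0.263158: log2(p) = -1.925999, -p*log2(p) = 0.506842
  p = 2/38 = 0.052632: log2(p) = -4.247928, -p*log2(p) = 0.223575
  p = 15/38 = 0.394737: log2(p) = -1.341037, -p*log2(p) = 0.529357
  p = 4/38 = 0.105263: log2(p) = -3.247928, -p*log2(p) = 0.341887
H = 0.449579 + 0.506842 + 0.223575 + 0.529357 + 0.341887 = 2.051240

H = 2.0512 bits/symbol


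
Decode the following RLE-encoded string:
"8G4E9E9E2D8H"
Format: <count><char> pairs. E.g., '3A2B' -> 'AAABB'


Expanding each <count><char> pair:
  8G -> 'GGGGGGGG'
  4E -> 'EEEE'
  9E -> 'EEEEEEEEE'
  9E -> 'EEEEEEEEE'
  2D -> 'DD'
  8H -> 'HHHHHHHH'

Decoded = GGGGGGGGEEEEEEEEEEEEEEEEEEEEEEDDHHHHHHHH


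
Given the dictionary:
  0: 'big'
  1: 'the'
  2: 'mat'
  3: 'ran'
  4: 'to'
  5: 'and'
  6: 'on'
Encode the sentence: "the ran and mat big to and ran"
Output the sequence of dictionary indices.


Look up each word in the dictionary:
  'the' -> 1
  'ran' -> 3
  'and' -> 5
  'mat' -> 2
  'big' -> 0
  'to' -> 4
  'and' -> 5
  'ran' -> 3

Encoded: [1, 3, 5, 2, 0, 4, 5, 3]


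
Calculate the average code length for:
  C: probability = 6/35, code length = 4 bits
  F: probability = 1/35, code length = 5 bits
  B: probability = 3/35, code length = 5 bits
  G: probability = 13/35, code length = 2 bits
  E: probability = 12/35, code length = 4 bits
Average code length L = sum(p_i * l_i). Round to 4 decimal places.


Weighted contributions p_i * l_i:
  C: (6/35) * 4 = 24/35
  F: (1/35) * 5 = 5/35
  B: (3/35) * 5 = 15/35
  G: (13/35) * 2 = 26/35
  E: (12/35) * 4 = 48/35
Sum = (24 + 5 + 15 + 26 + 48)/35 = 118/35

L = 118/35 = 3.3714 bits/symbol


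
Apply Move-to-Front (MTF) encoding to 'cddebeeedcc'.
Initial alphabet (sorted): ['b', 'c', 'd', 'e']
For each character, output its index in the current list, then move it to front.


MTF encoding:
'c': index 1 in ['b', 'c', 'd', 'e'] -> ['c', 'b', 'd', 'e']
'd': index 2 in ['c', 'b', 'd', 'e'] -> ['d', 'c', 'b', 'e']
'd': index 0 in ['d', 'c', 'b', 'e'] -> ['d', 'c', 'b', 'e']
'e': index 3 in ['d', 'c', 'b', 'e'] -> ['e', 'd', 'c', 'b']
'b': index 3 in ['e', 'd', 'c', 'b'] -> ['b', 'e', 'd', 'c']
'e': index 1 in ['b', 'e', 'd', 'c'] -> ['e', 'b', 'd', 'c']
'e': index 0 in ['e', 'b', 'd', 'c'] -> ['e', 'b', 'd', 'c']
'e': index 0 in ['e', 'b', 'd', 'c'] -> ['e', 'b', 'd', 'c']
'd': index 2 in ['e', 'b', 'd', 'c'] -> ['d', 'e', 'b', 'c']
'c': index 3 in ['d', 'e', 'b', 'c'] -> ['c', 'd', 'e', 'b']
'c': index 0 in ['c', 'd', 'e', 'b'] -> ['c', 'd', 'e', 'b']


Output: [1, 2, 0, 3, 3, 1, 0, 0, 2, 3, 0]
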